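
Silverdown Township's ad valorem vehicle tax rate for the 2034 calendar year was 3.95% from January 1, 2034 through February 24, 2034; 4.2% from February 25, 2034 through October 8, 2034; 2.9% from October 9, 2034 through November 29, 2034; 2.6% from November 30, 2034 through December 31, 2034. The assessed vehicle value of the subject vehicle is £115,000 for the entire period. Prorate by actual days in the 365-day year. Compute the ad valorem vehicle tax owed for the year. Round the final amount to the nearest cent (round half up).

January 1 – February 24, 2034: 55 days at 3.95% → £115,000 × 3.95% × 55/365 = £684.4863
February 25 – October 8, 2034: 226 days at 4.2% → £115,000 × 4.2% × 226/365 = £2,990.6301
October 9 – November 29, 2034: 52 days at 2.9% → £115,000 × 2.9% × 52/365 = £475.1233
November 30 – December 31, 2034: 32 days at 2.6% → £115,000 × 2.6% × 32/365 = £262.1370
Total = £4,412.3767

£4,412.38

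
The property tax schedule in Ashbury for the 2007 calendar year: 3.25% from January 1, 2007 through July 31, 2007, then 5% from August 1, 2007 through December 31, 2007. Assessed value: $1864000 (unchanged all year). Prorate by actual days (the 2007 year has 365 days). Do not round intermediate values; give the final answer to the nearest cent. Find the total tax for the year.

January 1 – July 31, 2007: 212 days at 3.25% → $1864000 × 3.25% × 212/365 = $35186.1918
August 1 – December 31, 2007: 153 days at 5% → $1864000 × 5% × 153/365 = $39067.3973
Total = $74253.5890

$74253.59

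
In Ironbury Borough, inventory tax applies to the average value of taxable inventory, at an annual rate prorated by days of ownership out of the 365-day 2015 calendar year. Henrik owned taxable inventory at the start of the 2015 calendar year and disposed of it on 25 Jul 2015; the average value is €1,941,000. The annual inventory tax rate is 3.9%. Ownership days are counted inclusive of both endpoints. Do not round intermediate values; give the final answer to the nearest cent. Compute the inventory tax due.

€42,723.27

Days held (1 Jan – 25 Jul 2015): 206 out of 365
Tax = €1,941,000 × 3.9% × 206/365 = €42,723.2712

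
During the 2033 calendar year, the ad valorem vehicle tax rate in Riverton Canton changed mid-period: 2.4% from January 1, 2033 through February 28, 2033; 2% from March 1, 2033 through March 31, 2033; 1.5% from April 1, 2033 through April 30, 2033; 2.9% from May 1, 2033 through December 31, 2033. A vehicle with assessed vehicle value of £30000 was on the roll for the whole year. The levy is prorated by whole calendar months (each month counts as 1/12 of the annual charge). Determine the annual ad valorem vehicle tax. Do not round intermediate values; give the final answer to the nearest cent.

January 1 – February 28, 2033: 2 months at 2.4% → £30000 × 2.4% × 2/12 = £120.0000
March 1 – March 31, 2033: 1 month at 2% → £30000 × 2% × 1/12 = £50.0000
April 1 – April 30, 2033: 1 month at 1.5% → £30000 × 1.5% × 1/12 = £37.5000
May 1 – December 31, 2033: 8 months at 2.9% → £30000 × 2.9% × 8/12 = £580.0000
Total = £787.5000

£787.50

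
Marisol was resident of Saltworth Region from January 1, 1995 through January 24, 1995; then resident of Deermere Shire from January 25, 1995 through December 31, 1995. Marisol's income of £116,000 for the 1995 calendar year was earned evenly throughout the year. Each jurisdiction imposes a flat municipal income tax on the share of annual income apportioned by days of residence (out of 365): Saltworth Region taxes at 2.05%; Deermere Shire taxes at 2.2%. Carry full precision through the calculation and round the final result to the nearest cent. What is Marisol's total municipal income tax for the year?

Saltworth Region, January 1 – January 24, 1995: 24 days → £116,000 × 2.05% × 24/365 = £156.3616
Deermere Shire, January 25 – December 31, 1995: 341 days → £116,000 × 2.2% × 341/365 = £2,384.1973
Total = £2,540.5589

£2,540.56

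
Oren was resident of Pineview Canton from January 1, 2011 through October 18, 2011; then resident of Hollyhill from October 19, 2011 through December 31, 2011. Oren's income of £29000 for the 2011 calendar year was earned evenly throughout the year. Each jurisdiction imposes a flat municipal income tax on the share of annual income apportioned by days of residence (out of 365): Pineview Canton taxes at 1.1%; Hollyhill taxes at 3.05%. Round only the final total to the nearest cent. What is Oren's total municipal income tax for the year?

£433.65

Pineview Canton, January 1 – October 18, 2011: 291 days → £29000 × 1.1% × 291/365 = £254.3260
Hollyhill, October 19 – December 31, 2011: 74 days → £29000 × 3.05% × 74/365 = £179.3233
Total = £433.6493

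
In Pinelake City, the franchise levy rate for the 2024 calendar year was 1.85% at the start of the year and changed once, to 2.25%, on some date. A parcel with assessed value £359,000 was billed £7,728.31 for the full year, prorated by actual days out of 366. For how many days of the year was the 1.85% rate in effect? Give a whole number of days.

89 days

Let d = days at the first rate; then 366 − d days at the second rate.
£359,000 × [1.85%·d + 2.25%·(366−d)] / 366 = £7,728.31
Solving gives d = 89, so the new rate took effect on March 30, 2024.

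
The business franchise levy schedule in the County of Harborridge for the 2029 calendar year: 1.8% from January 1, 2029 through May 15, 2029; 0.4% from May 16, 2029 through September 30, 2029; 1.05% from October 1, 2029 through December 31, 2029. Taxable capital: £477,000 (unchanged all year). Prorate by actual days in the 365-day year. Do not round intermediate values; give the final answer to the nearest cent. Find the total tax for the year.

£5,159.44

January 1 – May 15, 2029: 135 days at 1.8% → £477,000 × 1.8% × 135/365 = £3,175.6438
May 16 – September 30, 2029: 138 days at 0.4% → £477,000 × 0.4% × 138/365 = £721.3808
October 1 – December 31, 2029: 92 days at 1.05% → £477,000 × 1.05% × 92/365 = £1,262.4164
Total = £5,159.4411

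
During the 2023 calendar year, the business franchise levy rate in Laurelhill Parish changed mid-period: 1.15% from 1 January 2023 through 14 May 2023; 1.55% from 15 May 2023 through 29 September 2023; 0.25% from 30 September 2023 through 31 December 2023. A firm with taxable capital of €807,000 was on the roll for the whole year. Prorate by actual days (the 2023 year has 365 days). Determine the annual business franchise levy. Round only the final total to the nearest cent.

€8,650.38

1 January – 14 May 2023: 134 days at 1.15% → €807,000 × 1.15% × 134/365 = €3,407.0877
15 May – 29 September 2023: 138 days at 1.55% → €807,000 × 1.55% × 138/365 = €4,729.2411
30 September – 31 December 2023: 93 days at 0.25% → €807,000 × 0.25% × 93/365 = €514.0479
Total = €8,650.3767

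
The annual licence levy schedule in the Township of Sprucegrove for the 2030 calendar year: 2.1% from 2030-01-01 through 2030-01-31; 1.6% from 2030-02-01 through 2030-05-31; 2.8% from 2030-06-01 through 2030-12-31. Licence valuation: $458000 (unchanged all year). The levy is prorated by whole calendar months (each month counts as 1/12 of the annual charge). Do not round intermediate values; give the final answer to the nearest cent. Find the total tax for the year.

$10724.83

2030-01-01 to 2030-01-31: 1 month at 2.1% → $458000 × 2.1% × 1/12 = $801.5000
2030-02-01 to 2030-05-31: 4 months at 1.6% → $458000 × 1.6% × 4/12 = $2442.6667
2030-06-01 to 2030-12-31: 7 months at 2.8% → $458000 × 2.8% × 7/12 = $7480.6667
Total = $10724.8333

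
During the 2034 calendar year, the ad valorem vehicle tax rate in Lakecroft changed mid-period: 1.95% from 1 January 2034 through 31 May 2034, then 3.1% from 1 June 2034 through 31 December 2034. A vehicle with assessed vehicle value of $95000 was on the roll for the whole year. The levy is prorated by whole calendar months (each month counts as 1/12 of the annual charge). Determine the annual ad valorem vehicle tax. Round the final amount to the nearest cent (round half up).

$2489.79

1 January – 31 May 2034: 5 months at 1.95% → $95000 × 1.95% × 5/12 = $771.8750
1 June – 31 December 2034: 7 months at 3.1% → $95000 × 3.1% × 7/12 = $1717.9167
Total = $2489.7917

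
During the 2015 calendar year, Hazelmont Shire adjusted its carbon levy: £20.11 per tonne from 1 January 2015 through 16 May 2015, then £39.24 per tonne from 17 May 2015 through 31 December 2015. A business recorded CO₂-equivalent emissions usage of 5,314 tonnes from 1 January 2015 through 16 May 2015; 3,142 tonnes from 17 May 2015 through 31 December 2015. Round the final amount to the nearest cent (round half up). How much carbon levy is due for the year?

£230156.62

1 January – 16 May 2015: 5,314 tonnes at £20.11/tonne → £106864.54
17 May – 31 December 2015: 3,142 tonnes at £39.24/tonne → £123292.08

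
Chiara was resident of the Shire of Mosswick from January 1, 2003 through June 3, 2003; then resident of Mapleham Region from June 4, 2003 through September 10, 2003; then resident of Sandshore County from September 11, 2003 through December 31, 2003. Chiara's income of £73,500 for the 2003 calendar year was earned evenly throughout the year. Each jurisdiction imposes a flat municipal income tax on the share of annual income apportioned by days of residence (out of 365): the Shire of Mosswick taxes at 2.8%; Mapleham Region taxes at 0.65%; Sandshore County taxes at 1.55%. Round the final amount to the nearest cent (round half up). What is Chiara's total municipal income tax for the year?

The Shire of Mosswick, January 1 – June 3, 2003: 154 days → £73,500 × 2.8% × 154/365 = £868.3068
Mapleham Region, June 4 – September 10, 2003: 99 days → £73,500 × 0.65% × 99/365 = £129.5815
Sandshore County, September 11 – December 31, 2003: 112 days → £73,500 × 1.55% × 112/365 = £349.5781
Total = £1,347.4664

£1,347.47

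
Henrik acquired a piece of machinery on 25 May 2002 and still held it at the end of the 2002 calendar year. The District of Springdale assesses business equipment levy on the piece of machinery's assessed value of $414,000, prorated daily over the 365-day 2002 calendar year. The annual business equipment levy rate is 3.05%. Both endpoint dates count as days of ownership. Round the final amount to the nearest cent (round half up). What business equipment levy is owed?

$7,645.39

Days held (25 May – 31 Dec 2002): 221 out of 365
Tax = $414,000 × 3.05% × 221/365 = $7,645.3890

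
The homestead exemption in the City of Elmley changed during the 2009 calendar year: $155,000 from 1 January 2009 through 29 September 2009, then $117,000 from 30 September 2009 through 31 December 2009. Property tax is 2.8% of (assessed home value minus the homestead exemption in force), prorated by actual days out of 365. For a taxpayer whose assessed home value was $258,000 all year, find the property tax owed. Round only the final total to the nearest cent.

$3,155.10

1 January – 29 September 2009: 272 days, exemption $155,000 → ($258,000 − $155,000) × 2.8% × 272/365 = $2,149.1726
30 September – 31 December 2009: 93 days, exemption $117,000 → ($258,000 − $117,000) × 2.8% × 93/365 = $1,005.9288
Total = $3,155.1014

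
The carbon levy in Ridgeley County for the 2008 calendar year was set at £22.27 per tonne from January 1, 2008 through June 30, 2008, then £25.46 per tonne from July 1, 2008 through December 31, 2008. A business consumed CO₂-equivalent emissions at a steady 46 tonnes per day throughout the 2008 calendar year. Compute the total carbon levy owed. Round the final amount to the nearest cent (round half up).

January 1 – June 30, 2008: 182 days × 46 tonnes/day = 8,372 tonnes at £22.27/tonne → £186444.44
July 1 – December 31, 2008: 184 days × 46 tonnes/day = 8,464 tonnes at £25.46/tonne → £215493.44

£401937.88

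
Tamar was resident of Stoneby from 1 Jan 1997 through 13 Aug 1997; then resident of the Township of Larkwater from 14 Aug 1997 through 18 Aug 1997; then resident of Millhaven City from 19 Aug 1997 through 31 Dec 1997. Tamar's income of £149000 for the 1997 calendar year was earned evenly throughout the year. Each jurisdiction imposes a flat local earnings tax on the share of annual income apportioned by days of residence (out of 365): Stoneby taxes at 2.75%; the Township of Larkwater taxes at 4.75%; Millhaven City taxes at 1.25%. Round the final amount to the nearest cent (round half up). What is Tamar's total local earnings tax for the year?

£3311.68

Stoneby, 1 Jan – 13 Aug 1997: 225 days → £149000 × 2.75% × 225/365 = £2525.8562
The Township of Larkwater, 14 Aug – 18 Aug 1997: 5 days → £149000 × 4.75% × 5/365 = £96.9521
Millhaven City, 19 Aug – 31 Dec 1997: 135 days → £149000 × 1.25% × 135/365 = £688.8699
Total = £3311.6781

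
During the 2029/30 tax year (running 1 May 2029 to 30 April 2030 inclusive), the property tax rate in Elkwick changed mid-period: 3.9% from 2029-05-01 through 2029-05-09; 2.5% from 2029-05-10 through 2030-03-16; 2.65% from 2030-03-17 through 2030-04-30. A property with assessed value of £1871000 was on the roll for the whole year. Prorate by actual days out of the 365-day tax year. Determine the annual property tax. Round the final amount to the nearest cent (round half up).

£47766.89

2029-05-01 to 2029-05-09: 9 days at 3.9% → £1871000 × 3.9% × 9/365 = £1799.2356
2029-05-10 to 2030-03-16: 311 days at 2.5% → £1871000 × 2.5% × 311/365 = £39854.8630
2030-03-17 to 2030-04-30: 45 days at 2.65% → £1871000 × 2.65% × 45/365 = £6112.7877
Total = £47766.8863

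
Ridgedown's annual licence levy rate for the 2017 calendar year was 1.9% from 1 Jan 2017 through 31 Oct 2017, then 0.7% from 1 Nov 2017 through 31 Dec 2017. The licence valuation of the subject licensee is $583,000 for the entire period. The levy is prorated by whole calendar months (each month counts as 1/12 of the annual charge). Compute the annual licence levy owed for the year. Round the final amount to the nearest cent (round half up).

1 Jan – 31 Oct 2017: 10 months at 1.9% → $583,000 × 1.9% × 10/12 = $9,230.8333
1 Nov – 31 Dec 2017: 2 months at 0.7% → $583,000 × 0.7% × 2/12 = $680.1667
Total = $9,911.0000

$9,911.00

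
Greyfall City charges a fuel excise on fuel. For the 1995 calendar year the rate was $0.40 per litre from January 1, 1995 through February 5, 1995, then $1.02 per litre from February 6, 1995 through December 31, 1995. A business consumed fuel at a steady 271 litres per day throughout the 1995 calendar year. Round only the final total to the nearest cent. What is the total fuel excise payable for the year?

January 1 – February 5, 1995: 36 days × 271 litres/day = 9,756 litres at $0.40/litre → $3,902.40
February 6 – December 31, 1995: 329 days × 271 litres/day = 89,159 litres at $1.02/litre → $90,942.18

$94,844.58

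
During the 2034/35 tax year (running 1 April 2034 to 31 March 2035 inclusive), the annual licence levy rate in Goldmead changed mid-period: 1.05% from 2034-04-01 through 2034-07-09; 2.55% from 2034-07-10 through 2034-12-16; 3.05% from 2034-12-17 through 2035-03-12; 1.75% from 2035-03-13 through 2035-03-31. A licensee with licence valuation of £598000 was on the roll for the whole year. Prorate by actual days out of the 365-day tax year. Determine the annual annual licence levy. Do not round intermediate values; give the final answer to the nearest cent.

£13246.93

2034-04-01 to 2034-07-09: 100 days at 1.05% → £598000 × 1.05% × 100/365 = £1720.2740
2034-07-10 to 2034-12-16: 160 days at 2.55% → £598000 × 2.55% × 160/365 = £6684.4932
2034-12-17 to 2035-03-12: 86 days at 3.05% → £598000 × 3.05% × 86/365 = £4297.4082
2035-03-13 to 2035-03-31: 19 days at 1.75% → £598000 × 1.75% × 19/365 = £544.7534
Total = £13246.9288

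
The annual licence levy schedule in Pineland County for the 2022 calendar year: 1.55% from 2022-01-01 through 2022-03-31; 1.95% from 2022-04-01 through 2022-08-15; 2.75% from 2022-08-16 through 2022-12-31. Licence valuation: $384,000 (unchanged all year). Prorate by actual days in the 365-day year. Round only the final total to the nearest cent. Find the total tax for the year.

2022-01-01 to 2022-03-31: 90 days at 1.55% → $384,000 × 1.55% × 90/365 = $1,467.6164
2022-04-01 to 2022-08-15: 137 days at 1.95% → $384,000 × 1.95% × 137/365 = $2,810.5644
2022-08-16 to 2022-12-31: 138 days at 2.75% → $384,000 × 2.75% × 138/365 = $3,992.5479
Total = $8,270.7288

$8,270.73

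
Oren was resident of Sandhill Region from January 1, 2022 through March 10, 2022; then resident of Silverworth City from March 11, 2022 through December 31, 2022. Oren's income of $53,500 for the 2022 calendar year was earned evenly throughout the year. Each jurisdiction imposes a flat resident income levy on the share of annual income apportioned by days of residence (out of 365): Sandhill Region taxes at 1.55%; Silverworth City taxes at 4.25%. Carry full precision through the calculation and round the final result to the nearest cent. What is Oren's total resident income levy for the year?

Sandhill Region, January 1 – March 10, 2022: 69 days → $53,500 × 1.55% × 69/365 = $156.7623
Silverworth City, March 11 – December 31, 2022: 296 days → $53,500 × 4.25% × 296/365 = $1,843.9178
Total = $2,000.6801

$2,000.68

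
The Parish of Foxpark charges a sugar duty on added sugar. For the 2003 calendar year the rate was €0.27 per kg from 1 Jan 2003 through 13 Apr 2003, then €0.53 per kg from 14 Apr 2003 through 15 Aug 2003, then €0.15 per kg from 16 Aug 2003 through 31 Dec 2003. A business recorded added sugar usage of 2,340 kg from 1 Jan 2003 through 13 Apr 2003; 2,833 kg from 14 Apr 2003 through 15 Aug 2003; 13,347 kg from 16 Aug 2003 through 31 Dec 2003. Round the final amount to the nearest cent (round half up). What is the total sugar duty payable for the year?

€4,135.34

1 Jan – 13 Apr 2003: 2,340 kg at €0.27/kg → €631.80
14 Apr – 15 Aug 2003: 2,833 kg at €0.53/kg → €1,501.49
16 Aug – 31 Dec 2003: 13,347 kg at €0.15/kg → €2,002.05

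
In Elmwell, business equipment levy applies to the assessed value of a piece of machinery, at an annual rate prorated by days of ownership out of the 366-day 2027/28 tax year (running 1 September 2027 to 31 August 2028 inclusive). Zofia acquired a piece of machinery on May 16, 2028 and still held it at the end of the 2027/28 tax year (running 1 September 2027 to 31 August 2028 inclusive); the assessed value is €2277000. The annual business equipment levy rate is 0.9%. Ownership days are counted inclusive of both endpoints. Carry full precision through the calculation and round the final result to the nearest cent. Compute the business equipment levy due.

Days held (May 16 – August 31, 2028): 108 out of 366
Tax = €2277000 × 0.9% × 108/366 = €6047.1148

€6047.11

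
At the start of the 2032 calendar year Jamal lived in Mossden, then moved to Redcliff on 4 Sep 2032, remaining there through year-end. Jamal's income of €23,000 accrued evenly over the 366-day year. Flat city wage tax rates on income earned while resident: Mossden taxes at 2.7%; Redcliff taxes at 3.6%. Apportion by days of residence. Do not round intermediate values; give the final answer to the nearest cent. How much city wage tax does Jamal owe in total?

Mossden, 1 Jan – 3 Sep 2032: 247 days → €23,000 × 2.7% × 247/366 = €419.0902
Redcliff, 4 Sep – 31 Dec 2032: 119 days → €23,000 × 3.6% × 119/366 = €269.2131
Total = €688.3033

€688.30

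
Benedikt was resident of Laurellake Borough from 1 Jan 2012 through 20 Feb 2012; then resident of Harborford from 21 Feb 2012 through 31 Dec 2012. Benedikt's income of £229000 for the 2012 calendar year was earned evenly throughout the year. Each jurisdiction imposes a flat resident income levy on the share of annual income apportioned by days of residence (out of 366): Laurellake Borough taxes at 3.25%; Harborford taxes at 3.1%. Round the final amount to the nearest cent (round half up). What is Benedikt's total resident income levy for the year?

£7146.86

Laurellake Borough, 1 Jan – 20 Feb 2012: 51 days → £229000 × 3.25% × 51/366 = £1037.0697
Harborford, 21 Feb – 31 Dec 2012: 315 days → £229000 × 3.1% × 315/366 = £6109.7951
Total = £7146.8648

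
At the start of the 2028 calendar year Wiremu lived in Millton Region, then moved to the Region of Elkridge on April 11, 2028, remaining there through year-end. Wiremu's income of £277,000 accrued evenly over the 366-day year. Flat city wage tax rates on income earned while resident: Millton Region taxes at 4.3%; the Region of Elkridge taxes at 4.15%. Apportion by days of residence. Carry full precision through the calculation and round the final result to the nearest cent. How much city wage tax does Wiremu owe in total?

Millton Region, January 1 – April 10, 2028: 101 days → £277,000 × 4.3% × 101/366 = £3,286.9153
The Region of Elkridge, April 11 – December 31, 2028: 265 days → £277,000 × 4.15% × 265/366 = £8,323.2445
Total = £11,610.1598

£11,610.16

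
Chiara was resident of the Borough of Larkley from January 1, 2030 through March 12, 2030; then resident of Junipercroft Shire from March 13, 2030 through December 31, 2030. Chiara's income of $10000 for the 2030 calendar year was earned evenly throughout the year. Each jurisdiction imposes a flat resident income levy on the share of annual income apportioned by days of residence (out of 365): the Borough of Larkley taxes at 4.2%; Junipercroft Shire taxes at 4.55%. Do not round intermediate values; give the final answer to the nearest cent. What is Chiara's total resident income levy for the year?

The Borough of Larkley, January 1 – March 12, 2030: 71 days → $10000 × 4.2% × 71/365 = $81.6986
Junipercroft Shire, March 13 – December 31, 2030: 294 days → $10000 × 4.55% × 294/365 = $366.4932
Total = $448.1918

$448.19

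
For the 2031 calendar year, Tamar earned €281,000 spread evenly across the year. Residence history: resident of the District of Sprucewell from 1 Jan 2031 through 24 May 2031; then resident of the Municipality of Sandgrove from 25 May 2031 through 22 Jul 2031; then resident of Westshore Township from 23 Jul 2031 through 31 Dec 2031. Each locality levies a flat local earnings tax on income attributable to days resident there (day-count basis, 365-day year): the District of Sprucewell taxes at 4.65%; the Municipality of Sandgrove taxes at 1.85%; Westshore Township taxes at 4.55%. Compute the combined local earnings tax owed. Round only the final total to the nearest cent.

€11,669.97

The District of Sprucewell, 1 Jan – 24 May 2031: 144 days → €281,000 × 4.65% × 144/365 = €5,155.0027
The Municipality of Sandgrove, 25 May – 22 Jul 2031: 59 days → €281,000 × 1.85% × 59/365 = €840.3055
Westshore Township, 23 Jul – 31 Dec 2031: 162 days → €281,000 × 4.55% × 162/365 = €5,674.6603
Total = €11,669.9685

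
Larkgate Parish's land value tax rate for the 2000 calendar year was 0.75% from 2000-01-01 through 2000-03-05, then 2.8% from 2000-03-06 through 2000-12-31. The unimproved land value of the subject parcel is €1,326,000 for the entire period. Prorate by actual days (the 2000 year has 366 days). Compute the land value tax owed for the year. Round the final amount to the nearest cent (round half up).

2000-01-01 to 2000-03-05: 65 days at 0.75% → €1,326,000 × 0.75% × 65/366 = €1,766.1885
2000-03-06 to 2000-12-31: 301 days at 2.8% → €1,326,000 × 2.8% × 301/366 = €30,534.2295
Total = €32,300.4180

€32,300.42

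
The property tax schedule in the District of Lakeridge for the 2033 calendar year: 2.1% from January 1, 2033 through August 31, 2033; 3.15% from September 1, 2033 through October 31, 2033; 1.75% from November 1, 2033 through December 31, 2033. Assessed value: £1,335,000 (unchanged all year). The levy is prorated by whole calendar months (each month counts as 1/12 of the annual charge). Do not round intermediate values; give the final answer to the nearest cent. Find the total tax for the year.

January 1 – August 31, 2033: 8 months at 2.1% → £1,335,000 × 2.1% × 8/12 = £18,690.0000
September 1 – October 31, 2033: 2 months at 3.15% → £1,335,000 × 3.15% × 2/12 = £7,008.7500
November 1 – December 31, 2033: 2 months at 1.75% → £1,335,000 × 1.75% × 2/12 = £3,893.7500
Total = £29,592.5000

£29,592.50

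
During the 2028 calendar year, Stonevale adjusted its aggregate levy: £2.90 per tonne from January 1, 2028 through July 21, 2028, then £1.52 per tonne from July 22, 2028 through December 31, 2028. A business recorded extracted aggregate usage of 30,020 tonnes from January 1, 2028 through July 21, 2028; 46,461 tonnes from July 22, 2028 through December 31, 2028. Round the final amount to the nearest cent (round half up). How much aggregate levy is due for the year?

£157,678.72

January 1 – July 21, 2028: 30,020 tonnes at £2.90/tonne → £87,058.00
July 22 – December 31, 2028: 46,461 tonnes at £1.52/tonne → £70,620.72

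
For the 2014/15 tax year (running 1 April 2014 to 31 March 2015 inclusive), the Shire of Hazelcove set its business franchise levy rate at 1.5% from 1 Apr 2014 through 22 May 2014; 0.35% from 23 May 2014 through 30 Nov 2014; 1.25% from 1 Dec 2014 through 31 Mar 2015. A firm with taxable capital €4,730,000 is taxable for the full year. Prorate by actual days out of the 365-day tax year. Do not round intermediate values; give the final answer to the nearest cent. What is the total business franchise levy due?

€38,416.67

1 Apr – 22 May 2014: 52 days at 1.5% → €4,730,000 × 1.5% × 52/365 = €10,107.9452
23 May – 30 Nov 2014: 192 days at 0.35% → €4,730,000 × 0.35% × 192/365 = €8,708.3836
1 Dec 2014 – 31 Mar 2015: 121 days at 1.25% → €4,730,000 × 1.25% × 121/365 = €19,600.3425
Total = €38,416.6712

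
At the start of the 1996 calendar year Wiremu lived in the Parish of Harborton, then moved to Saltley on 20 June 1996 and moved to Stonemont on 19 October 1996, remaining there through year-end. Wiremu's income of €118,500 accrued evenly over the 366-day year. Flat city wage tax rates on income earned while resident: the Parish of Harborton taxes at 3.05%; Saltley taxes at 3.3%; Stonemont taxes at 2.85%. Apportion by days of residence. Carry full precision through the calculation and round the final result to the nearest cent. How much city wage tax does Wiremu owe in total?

€3,664.27

The Parish of Harborton, 1 January – 19 June 1996: 171 days → €118,500 × 3.05% × 171/366 = €1,688.6250
Saltley, 20 June – 18 October 1996: 121 days → €118,500 × 3.3% × 121/366 = €1,292.8156
Stonemont, 19 October – 31 December 1996: 74 days → €118,500 × 2.85% × 74/366 = €682.8320
Total = €3,664.2725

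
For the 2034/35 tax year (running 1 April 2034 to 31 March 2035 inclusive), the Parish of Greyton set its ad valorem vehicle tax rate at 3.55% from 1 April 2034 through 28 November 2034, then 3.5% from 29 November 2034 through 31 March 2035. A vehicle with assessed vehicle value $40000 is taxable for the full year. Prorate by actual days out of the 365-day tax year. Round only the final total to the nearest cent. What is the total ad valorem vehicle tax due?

1 April – 28 November 2034: 242 days at 3.55% → $40000 × 3.55% × 242/365 = $941.4795
29 November 2034 – 31 March 2035: 123 days at 3.5% → $40000 × 3.5% × 123/365 = $471.7808
Total = $1413.2603

$1413.26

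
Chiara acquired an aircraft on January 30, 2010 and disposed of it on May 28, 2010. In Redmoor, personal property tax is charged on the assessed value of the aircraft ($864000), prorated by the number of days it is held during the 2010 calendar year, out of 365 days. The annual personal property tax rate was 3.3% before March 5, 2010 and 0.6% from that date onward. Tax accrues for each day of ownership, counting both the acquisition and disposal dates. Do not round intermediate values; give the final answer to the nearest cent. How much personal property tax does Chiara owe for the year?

January 30 – March 4, 2010: 34 days at 3.3% → $864000 × 3.3% × 34/365 = $2655.9123
March 5 – May 28, 2010: 85 days at 0.6% → $864000 × 0.6% × 85/365 = $1207.2329
Total = $3863.1452

$3863.15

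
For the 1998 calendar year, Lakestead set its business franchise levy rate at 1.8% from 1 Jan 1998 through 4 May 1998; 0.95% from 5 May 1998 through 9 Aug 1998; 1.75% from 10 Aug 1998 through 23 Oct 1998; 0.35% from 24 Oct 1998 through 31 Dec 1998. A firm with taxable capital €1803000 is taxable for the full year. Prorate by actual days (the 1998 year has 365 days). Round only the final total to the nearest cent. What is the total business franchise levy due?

1 Jan – 4 May 1998: 124 days at 1.8% → €1803000 × 1.8% × 124/365 = €11025.4685
5 May – 9 Aug 1998: 97 days at 0.95% → €1803000 × 0.95% × 97/365 = €4551.9575
10 Aug – 23 Oct 1998: 75 days at 1.75% → €1803000 × 1.75% × 75/365 = €6483.3904
24 Oct – 31 Dec 1998: 69 days at 0.35% → €1803000 × 0.35% × 69/365 = €1192.9438
Total = €23253.7603

€23253.76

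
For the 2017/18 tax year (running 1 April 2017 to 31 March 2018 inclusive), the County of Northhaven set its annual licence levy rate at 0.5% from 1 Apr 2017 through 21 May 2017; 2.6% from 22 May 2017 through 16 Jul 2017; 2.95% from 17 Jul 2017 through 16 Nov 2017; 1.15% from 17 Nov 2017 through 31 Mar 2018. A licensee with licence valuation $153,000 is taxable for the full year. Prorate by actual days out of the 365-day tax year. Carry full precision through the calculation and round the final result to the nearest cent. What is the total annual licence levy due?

$2,888.98

1 Apr – 21 May 2017: 51 days at 0.5% → $153,000 × 0.5% × 51/365 = $106.8904
22 May – 16 Jul 2017: 56 days at 2.6% → $153,000 × 2.6% × 56/365 = $610.3233
17 Jul – 16 Nov 2017: 123 days at 2.95% → $153,000 × 2.95% × 123/365 = $1,520.9877
17 Nov 2017 – 31 Mar 2018: 135 days at 1.15% → $153,000 × 1.15% × 135/365 = $650.7740
Total = $2,888.9753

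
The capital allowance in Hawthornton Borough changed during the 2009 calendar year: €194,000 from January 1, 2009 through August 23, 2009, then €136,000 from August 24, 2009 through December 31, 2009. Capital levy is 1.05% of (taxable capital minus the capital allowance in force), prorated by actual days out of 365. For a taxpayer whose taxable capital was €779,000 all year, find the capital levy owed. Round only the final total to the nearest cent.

January 1 – August 23, 2009: 235 days, exemption €194,000 → (€779,000 − €194,000) × 1.05% × 235/365 = €3,954.7603
August 24 – December 31, 2009: 130 days, exemption €136,000 → (€779,000 − €136,000) × 1.05% × 130/365 = €2,404.6438
Total = €6,359.4041

€6,359.40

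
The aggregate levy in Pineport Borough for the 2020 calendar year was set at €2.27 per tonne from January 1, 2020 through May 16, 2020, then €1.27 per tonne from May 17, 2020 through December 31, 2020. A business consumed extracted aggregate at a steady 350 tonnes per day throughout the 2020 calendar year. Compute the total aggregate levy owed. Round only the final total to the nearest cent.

€210,637.00

January 1 – May 16, 2020: 137 days × 350 tonnes/day = 47,950 tonnes at €2.27/tonne → €108,846.50
May 17 – December 31, 2020: 229 days × 350 tonnes/day = 80,150 tonnes at €1.27/tonne → €101,790.50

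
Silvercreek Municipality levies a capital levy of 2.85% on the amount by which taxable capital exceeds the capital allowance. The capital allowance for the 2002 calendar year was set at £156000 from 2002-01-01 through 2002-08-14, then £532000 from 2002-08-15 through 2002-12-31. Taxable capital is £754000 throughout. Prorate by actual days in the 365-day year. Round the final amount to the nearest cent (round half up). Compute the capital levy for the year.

2002-01-01 to 2002-08-14: 226 days, exemption £156000 → (£754000 − £156000) × 2.85% × 226/365 = £10552.6521
2002-08-15 to 2002-12-31: 139 days, exemption £532000 → (£754000 − £532000) × 2.85% × 139/365 = £2409.4603
Total = £12962.1123

£12962.11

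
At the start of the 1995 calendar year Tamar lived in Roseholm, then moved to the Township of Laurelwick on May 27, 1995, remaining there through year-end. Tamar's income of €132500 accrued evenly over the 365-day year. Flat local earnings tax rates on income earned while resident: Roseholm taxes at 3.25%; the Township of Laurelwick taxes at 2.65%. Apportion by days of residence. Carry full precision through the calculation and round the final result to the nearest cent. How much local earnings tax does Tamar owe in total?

Roseholm, January 1 – May 26, 1995: 146 days → €132500 × 3.25% × 146/365 = €1722.5000
The Township of Laurelwick, May 27 – December 31, 1995: 219 days → €132500 × 2.65% × 219/365 = €2106.7500
Total = €3829.2500

€3829.25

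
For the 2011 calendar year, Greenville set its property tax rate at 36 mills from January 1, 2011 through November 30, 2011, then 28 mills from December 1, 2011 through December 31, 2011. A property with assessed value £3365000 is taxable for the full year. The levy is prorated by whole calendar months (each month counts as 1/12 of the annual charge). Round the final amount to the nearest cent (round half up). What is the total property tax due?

January 1 – November 30, 2011: 11 months at 36 mills → £3365000 × 3.6% × 11/12 = £111045.0000
December 1 – December 31, 2011: 1 month at 28 mills → £3365000 × 2.8% × 1/12 = £7851.6667
Total = £118896.6667

£118896.67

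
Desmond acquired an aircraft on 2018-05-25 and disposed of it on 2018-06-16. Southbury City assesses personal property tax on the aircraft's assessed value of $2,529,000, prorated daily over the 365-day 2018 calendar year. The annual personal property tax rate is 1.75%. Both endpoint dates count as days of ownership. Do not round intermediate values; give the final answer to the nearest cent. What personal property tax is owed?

Days held (2018-05-25 to 2018-06-16): 23 out of 365
Tax = $2,529,000 × 1.75% × 23/365 = $2,788.8288

$2,788.83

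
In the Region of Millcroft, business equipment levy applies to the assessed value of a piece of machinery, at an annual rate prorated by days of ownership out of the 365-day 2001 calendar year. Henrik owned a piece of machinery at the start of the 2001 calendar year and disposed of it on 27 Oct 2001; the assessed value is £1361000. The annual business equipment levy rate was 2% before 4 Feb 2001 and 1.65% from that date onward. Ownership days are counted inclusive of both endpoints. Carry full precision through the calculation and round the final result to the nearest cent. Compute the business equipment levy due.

£18901.12

1 Jan – 3 Feb 2001: 34 days at 2% → £1361000 × 2% × 34/365 = £2535.5616
4 Feb – 27 Oct 2001: 266 days at 1.65% → £1361000 × 1.65% × 266/365 = £16365.5589
Total = £18901.1205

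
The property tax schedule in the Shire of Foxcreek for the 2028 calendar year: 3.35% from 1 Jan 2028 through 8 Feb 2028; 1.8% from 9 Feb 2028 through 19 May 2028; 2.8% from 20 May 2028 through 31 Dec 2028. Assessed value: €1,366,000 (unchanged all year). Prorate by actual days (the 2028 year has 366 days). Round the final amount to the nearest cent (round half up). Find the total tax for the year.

€35,279.00

1 Jan – 8 Feb 2028: 39 days at 3.35% → €1,366,000 × 3.35% × 39/366 = €4,876.1721
9 Feb – 19 May 2028: 101 days at 1.8% → €1,366,000 × 1.8% × 101/366 = €6,785.2131
20 May – 31 Dec 2028: 226 days at 2.8% → €1,366,000 × 2.8% × 226/366 = €23,617.6175
Total = €35,279.0027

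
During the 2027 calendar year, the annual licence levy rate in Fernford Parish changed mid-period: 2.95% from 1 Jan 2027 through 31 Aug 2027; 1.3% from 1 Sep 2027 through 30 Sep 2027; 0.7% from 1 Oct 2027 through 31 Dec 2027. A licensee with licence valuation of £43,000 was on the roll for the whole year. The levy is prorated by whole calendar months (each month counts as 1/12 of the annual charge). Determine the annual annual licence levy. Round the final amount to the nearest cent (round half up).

1 Jan – 31 Aug 2027: 8 months at 2.95% → £43,000 × 2.95% × 8/12 = £845.6667
1 Sep – 30 Sep 2027: 1 month at 1.3% → £43,000 × 1.3% × 1/12 = £46.5833
1 Oct – 31 Dec 2027: 3 months at 0.7% → £43,000 × 0.7% × 3/12 = £75.2500
Total = £967.5000

£967.50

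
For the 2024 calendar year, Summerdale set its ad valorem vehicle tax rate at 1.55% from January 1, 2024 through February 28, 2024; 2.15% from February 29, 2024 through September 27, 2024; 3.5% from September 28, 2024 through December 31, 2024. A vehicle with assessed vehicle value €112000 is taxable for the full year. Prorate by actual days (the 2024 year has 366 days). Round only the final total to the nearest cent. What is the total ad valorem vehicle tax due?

January 1 – February 28, 2024: 59 days at 1.55% → €112000 × 1.55% × 59/366 = €279.8470
February 29 – September 27, 2024: 212 days at 2.15% → €112000 × 2.15% × 212/366 = €1394.7978
September 28 – December 31, 2024: 95 days at 3.5% → €112000 × 3.5% × 95/366 = €1017.4863
Total = €2692.1311

€2692.13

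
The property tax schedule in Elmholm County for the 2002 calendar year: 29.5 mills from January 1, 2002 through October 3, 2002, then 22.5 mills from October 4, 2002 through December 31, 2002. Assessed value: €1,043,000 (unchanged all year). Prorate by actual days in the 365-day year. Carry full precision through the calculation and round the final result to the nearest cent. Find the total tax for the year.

€28,988.26

January 1 – October 3, 2002: 276 days at 29.5 mills → €1,043,000 × 2.95% × 276/365 = €23,266.0438
October 4 – December 31, 2002: 89 days at 22.5 mills → €1,043,000 × 2.25% × 89/365 = €5,722.2123
Total = €28,988.2562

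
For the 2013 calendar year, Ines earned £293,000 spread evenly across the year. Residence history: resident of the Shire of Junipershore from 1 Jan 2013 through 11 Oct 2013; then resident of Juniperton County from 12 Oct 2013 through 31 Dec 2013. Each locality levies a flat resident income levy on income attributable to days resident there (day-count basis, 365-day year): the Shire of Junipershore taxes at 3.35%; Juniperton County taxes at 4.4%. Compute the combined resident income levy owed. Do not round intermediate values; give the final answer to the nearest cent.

The Shire of Junipershore, 1 Jan – 11 Oct 2013: 284 days → £293,000 × 3.35% × 284/365 = £7,637.2658
Juniperton County, 12 Oct – 31 Dec 2013: 81 days → £293,000 × 4.4% × 81/365 = £2,860.9644
Total = £10,498.2301

£10,498.23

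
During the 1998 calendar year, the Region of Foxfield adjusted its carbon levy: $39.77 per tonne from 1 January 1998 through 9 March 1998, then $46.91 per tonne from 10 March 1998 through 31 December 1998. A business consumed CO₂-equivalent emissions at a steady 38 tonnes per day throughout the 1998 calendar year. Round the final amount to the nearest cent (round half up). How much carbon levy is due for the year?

$632,191.94

1 January – 9 March 1998: 68 days × 38 tonnes/day = 2,584 tonnes at $39.77/tonne → $102,765.68
10 March – 31 December 1998: 297 days × 38 tonnes/day = 11,286 tonnes at $46.91/tonne → $529,426.26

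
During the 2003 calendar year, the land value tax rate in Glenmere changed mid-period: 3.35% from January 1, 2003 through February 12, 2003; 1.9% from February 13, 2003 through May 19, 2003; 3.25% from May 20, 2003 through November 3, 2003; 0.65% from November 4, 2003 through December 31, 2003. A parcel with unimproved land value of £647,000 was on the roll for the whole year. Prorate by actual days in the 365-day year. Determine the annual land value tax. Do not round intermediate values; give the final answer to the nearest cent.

£16,133.34

January 1 – February 12, 2003: 43 days at 3.35% → £647,000 × 3.35% × 43/365 = £2,553.4342
February 13 – May 19, 2003: 96 days at 1.9% → £647,000 × 1.9% × 96/365 = £3,233.2274
May 20 – November 3, 2003: 168 days at 3.25% → £647,000 × 3.25% × 168/365 = £9,678.4110
November 4 – December 31, 2003: 58 days at 0.65% → £647,000 × 0.65% × 58/365 = £668.2712
Total = £16,133.3438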